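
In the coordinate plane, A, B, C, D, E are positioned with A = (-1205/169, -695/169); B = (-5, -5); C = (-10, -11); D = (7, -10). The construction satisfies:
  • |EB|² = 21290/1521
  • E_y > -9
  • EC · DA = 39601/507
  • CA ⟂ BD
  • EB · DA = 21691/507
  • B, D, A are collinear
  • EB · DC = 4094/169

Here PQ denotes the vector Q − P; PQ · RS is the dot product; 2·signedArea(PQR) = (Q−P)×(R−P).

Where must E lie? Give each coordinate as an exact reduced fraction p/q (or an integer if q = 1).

E = (-1712/507, -4244/507)

1. E_x = -1712/507  [EC · DA = 39601/507 ∩ EB · DC = 4094/169]
2. E_y = -4244/507  [EC · DA = 39601/507 ∩ EB · DC = 4094/169]
   → E = (-1712/507, -4244/507)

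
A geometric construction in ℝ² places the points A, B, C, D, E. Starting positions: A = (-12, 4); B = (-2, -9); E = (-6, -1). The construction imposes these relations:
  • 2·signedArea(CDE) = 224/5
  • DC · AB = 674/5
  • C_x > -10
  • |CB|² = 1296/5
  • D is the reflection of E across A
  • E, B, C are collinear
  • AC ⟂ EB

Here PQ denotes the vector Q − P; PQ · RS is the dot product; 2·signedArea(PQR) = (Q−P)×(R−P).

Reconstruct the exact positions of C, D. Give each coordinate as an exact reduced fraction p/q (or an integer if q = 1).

1. C_x = -46/5  [E, B, C are collinear ∩ AC ⟂ EB]
2. C_y = 27/5  [E, B, C are collinear ∩ AC ⟂ EB]
   → C = (-46/5, 27/5)
3. D_x = -18  [D is the reflection of E across A]
4. D_y = 9  [D is the reflection of E across A]
   → D = (-18, 9)

C = (-46/5, 27/5)
D = (-18, 9)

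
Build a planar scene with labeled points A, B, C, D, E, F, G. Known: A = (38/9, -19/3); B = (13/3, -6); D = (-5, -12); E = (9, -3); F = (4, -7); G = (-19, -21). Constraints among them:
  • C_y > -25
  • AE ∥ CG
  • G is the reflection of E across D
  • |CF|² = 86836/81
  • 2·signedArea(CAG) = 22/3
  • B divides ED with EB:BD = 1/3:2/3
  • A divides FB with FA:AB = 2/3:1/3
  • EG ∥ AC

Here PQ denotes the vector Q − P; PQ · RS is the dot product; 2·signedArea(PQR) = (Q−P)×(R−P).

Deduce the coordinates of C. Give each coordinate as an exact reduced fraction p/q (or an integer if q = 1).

1. C_x = -214/9  [AE ∥ CG ∩ EG ∥ AC]
2. C_y = -73/3  [AE ∥ CG ∩ EG ∥ AC]
   → C = (-214/9, -73/3)

C = (-214/9, -73/3)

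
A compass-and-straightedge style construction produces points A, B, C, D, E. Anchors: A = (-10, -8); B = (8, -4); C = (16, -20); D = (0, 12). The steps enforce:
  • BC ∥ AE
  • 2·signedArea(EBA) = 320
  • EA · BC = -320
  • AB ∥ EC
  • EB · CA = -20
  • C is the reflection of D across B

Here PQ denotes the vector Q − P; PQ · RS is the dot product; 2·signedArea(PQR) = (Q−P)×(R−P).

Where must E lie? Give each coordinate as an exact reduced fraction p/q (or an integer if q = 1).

1. E_x = -2  [AB ∥ EC ∩ BC ∥ AE]
2. E_y = -24  [AB ∥ EC ∩ BC ∥ AE]
   → E = (-2, -24)

E = (-2, -24)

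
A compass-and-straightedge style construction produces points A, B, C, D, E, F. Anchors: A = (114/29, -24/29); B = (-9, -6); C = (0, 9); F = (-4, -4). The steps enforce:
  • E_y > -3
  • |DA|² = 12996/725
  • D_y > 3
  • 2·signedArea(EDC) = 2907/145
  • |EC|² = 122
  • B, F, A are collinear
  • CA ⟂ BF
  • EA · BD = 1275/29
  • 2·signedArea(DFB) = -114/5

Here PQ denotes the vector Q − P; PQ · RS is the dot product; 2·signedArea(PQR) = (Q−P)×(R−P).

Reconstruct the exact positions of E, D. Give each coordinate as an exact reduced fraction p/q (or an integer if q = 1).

1. D_x = 342/145  [line 2·x + -5·y + 54/5 = 0 ∩ |DA|² = 12996/725]
2. D_y = 90/29  [line 2·x + -5·y + 54/5 = 0 ∩ |DA|² = 12996/725]
   → D = (342/145, 90/29)
3. E_x = 1  [EA · BD = 1275/29 ∩ 2·signedArea(EDC) = 2907/145]
4. E_y = -2  [EA · BD = 1275/29 ∩ 2·signedArea(EDC) = 2907/145]
   → E = (1, -2)

D = (342/145, 90/29)
E = (1, -2)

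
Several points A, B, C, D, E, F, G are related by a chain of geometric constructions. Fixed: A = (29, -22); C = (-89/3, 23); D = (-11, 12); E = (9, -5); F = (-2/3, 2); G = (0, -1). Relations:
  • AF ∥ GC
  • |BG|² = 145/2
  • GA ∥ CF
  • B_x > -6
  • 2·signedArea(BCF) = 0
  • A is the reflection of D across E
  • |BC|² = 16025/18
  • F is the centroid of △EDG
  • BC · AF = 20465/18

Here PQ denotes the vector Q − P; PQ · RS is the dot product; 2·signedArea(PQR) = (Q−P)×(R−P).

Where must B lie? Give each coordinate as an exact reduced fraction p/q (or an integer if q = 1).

1. B_x = -11/2  [2·signedArea(BCF) = 0 ∩ BC · AF = 20465/18]
2. B_y = 11/2  [2·signedArea(BCF) = 0 ∩ BC · AF = 20465/18]
   → B = (-11/2, 11/2)

B = (-11/2, 11/2)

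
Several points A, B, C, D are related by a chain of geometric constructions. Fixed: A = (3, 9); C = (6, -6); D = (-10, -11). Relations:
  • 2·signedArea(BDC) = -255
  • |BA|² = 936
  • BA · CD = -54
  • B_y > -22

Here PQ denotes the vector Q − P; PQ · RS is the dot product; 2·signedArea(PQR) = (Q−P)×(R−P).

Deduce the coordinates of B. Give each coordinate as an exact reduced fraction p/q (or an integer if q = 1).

1. B_x = 9  [2·signedArea(BDC) = -255 ∩ BA · CD = -54]
2. B_y = -21  [2·signedArea(BDC) = -255 ∩ BA · CD = -54]
   → B = (9, -21)

B = (9, -21)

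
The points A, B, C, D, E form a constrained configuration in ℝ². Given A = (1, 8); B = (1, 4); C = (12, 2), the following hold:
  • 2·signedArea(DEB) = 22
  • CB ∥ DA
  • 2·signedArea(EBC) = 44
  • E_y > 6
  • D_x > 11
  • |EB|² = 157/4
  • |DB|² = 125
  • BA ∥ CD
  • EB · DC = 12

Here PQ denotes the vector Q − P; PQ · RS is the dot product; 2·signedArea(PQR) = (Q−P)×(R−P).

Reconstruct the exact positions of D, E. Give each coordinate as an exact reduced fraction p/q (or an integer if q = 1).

D = (12, 6)
E = (13/2, 7)

1. D_x = 12  [CB ∥ DA ∩ BA ∥ CD]
2. D_y = 6  [CB ∥ DA ∩ BA ∥ CD]
   → D = (12, 6)
3. E_x = 13/2  [2·signedArea(EBC) = 44 ∩ 2·signedArea(DEB) = 22]
4. E_y = 7  [2·signedArea(EBC) = 44 ∩ 2·signedArea(DEB) = 22]
   → E = (13/2, 7)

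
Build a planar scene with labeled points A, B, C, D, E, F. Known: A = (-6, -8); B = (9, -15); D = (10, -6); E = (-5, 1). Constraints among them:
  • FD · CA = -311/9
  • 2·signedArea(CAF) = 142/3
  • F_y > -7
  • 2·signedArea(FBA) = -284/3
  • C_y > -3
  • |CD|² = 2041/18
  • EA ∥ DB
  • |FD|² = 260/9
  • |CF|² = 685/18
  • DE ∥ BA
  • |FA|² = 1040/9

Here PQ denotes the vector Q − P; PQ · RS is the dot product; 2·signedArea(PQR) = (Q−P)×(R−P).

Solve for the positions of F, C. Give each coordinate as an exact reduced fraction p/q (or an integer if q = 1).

1. F_x = 14/3  [line -7·x + -15·y + -202/3 = 0 ∩ |FD|² = 260/9]
2. F_y = -20/3  [line -7·x + -15·y + -202/3 = 0 ∩ |FD|² = 260/9]
   → F = (14/3, -20/3)
3. C_x = -1/6  [2·signedArea(CAF) = 142/3 ∩ FD · CA = -311/9]
4. C_y = -17/6  [2·signedArea(CAF) = 142/3 ∩ FD · CA = -311/9]
   → C = (-1/6, -17/6)

C = (-1/6, -17/6)
F = (14/3, -20/3)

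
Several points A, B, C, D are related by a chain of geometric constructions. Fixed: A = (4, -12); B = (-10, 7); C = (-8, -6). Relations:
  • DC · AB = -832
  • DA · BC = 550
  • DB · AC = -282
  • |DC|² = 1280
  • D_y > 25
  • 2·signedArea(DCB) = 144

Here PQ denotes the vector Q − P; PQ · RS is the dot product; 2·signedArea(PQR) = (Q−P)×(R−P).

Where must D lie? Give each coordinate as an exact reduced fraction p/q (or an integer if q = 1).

D = (-24, 26)

1. D_x = -24  [DC · AB = -832 ∩ 2·signedArea(DCB) = 144]
2. D_y = 26  [DC · AB = -832 ∩ 2·signedArea(DCB) = 144]
   → D = (-24, 26)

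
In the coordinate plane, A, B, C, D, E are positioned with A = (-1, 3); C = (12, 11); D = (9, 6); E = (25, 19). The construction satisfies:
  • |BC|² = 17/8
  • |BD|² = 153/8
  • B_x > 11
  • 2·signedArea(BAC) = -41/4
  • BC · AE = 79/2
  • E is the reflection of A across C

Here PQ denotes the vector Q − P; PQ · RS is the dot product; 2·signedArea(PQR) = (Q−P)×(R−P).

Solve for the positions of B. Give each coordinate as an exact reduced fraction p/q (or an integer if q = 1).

1. B_x = 45/4  [2·signedArea(BAC) = -41/4 ∩ BC · AE = 79/2]
2. B_y = 39/4  [2·signedArea(BAC) = -41/4 ∩ BC · AE = 79/2]
   → B = (45/4, 39/4)

B = (45/4, 39/4)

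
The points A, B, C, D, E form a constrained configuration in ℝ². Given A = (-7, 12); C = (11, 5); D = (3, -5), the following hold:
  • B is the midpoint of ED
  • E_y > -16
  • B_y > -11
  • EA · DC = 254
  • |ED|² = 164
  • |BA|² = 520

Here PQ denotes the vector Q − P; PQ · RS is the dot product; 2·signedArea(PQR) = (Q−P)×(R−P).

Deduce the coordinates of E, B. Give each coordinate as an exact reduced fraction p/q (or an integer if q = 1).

B = (-1, -10)
E = (-5, -15)

1. E_x = -5  [line -8·x + -10·y + -190 = 0 ∩ |ED|² = 164]
2. E_y = -15  [line -8·x + -10·y + -190 = 0 ∩ |ED|² = 164]
   → E = (-5, -15)
3. B_x = -1  [B is the midpoint of ED]
4. B_y = -10  [B is the midpoint of ED]
   → B = (-1, -10)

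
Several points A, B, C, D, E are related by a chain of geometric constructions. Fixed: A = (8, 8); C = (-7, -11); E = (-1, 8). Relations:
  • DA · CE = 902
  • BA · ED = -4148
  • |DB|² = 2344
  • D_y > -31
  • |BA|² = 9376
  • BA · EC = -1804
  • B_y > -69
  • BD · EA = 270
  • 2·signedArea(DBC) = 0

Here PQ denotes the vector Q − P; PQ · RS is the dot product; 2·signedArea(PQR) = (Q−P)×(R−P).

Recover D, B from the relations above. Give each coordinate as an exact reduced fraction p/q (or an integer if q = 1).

B = (-52, -68)
D = (-22, -30)

1. B_x = -52  [line 6·x + 19·y + 1604 = 0 ∩ |BA|² = 9376]
2. B_y = -68  [line 6·x + 19·y + 1604 = 0 ∩ |BA|² = 9376]
   → B = (-52, -68)
3. D_x = -22  [2·signedArea(DBC) = 0 ∩ BA · ED = -4148]
4. D_y = -30  [2·signedArea(DBC) = 0 ∩ BA · ED = -4148]
   → D = (-22, -30)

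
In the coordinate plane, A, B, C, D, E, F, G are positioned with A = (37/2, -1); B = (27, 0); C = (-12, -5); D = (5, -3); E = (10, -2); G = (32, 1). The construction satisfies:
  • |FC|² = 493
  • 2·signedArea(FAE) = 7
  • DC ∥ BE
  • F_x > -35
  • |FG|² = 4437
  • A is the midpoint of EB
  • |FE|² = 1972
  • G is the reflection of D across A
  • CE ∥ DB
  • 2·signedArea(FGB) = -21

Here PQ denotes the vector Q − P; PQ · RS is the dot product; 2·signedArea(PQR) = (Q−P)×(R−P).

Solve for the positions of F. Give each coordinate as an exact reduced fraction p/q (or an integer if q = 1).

1. F_x = -34  [2·signedArea(FGB) = -21 ∩ 2·signedArea(FAE) = 7]
2. F_y = -8  [2·signedArea(FGB) = -21 ∩ 2·signedArea(FAE) = 7]
   → F = (-34, -8)

F = (-34, -8)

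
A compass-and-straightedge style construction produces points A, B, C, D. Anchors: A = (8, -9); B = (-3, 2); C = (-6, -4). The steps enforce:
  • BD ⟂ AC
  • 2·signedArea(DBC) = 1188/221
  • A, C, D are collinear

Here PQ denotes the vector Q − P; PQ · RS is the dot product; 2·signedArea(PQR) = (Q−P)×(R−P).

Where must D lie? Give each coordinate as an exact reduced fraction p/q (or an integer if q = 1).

1. D_x = -1158/221  [A, C, D are collinear ∩ BD ⟂ AC]
2. D_y = -944/221  [A, C, D are collinear ∩ BD ⟂ AC]
   → D = (-1158/221, -944/221)

D = (-1158/221, -944/221)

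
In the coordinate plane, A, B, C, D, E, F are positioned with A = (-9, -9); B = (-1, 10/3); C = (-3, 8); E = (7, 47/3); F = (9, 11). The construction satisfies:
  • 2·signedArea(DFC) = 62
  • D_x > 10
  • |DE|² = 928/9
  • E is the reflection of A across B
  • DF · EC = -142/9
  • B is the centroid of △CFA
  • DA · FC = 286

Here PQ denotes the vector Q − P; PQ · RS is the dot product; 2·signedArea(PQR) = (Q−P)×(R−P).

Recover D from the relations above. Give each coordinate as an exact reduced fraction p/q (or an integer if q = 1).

1. D_x = 11  [DA · FC = 286 ∩ DF · EC = -142/9]
2. D_y = 19/3  [DA · FC = 286 ∩ DF · EC = -142/9]
   → D = (11, 19/3)

D = (11, 19/3)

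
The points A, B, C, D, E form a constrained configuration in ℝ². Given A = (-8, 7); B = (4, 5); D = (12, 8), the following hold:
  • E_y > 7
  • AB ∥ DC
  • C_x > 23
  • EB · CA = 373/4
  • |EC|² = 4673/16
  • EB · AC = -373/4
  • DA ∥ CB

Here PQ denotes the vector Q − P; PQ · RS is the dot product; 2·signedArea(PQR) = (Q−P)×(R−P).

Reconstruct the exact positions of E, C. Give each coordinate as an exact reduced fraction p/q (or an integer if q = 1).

1. C_x = 24  [DA ∥ CB ∩ AB ∥ DC]
2. C_y = 6  [DA ∥ CB ∩ AB ∥ DC]
   → C = (24, 6)
3. E_x = 7  [line 32·x + -1·y + -865/4 = 0 ∩ |EC|² = 4673/16]
4. E_y = 31/4  [line 32·x + -1·y + -865/4 = 0 ∩ |EC|² = 4673/16]
   → E = (7, 31/4)

C = (24, 6)
E = (7, 31/4)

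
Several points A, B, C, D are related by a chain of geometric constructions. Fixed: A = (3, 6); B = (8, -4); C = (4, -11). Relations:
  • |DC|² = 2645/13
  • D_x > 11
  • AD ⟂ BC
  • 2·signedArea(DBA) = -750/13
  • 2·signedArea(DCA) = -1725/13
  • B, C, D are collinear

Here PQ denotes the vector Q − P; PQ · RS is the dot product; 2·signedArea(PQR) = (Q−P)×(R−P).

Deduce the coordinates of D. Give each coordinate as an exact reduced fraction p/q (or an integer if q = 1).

D = (144/13, 18/13)

1. D_x = 144/13  [B, C, D are collinear ∩ AD ⟂ BC]
2. D_y = 18/13  [B, C, D are collinear ∩ AD ⟂ BC]
   → D = (144/13, 18/13)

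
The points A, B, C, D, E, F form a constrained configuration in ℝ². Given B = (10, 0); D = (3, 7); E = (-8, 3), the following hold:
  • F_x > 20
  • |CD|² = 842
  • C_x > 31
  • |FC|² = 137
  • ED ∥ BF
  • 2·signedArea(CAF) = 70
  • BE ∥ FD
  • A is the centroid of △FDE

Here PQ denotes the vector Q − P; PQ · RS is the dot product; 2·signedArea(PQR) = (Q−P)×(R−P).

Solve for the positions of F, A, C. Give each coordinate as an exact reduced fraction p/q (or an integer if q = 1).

1. F_x = 21  [BE ∥ FD ∩ ED ∥ BF]
2. F_y = 4  [BE ∥ FD ∩ ED ∥ BF]
   → F = (21, 4)
3. A_x = 16/3  [A is the centroid of △FDE]
4. A_y = 14/3  [A is the centroid of △FDE]
   → A = (16/3, 14/3)
5. C_x = 32  [line 2/3·x + 47/3·y + -440/3 = 0 ∩ |CD|² = 842]
6. C_y = 8  [line 2/3·x + 47/3·y + -440/3 = 0 ∩ |CD|² = 842]
   → C = (32, 8)

A = (16/3, 14/3)
C = (32, 8)
F = (21, 4)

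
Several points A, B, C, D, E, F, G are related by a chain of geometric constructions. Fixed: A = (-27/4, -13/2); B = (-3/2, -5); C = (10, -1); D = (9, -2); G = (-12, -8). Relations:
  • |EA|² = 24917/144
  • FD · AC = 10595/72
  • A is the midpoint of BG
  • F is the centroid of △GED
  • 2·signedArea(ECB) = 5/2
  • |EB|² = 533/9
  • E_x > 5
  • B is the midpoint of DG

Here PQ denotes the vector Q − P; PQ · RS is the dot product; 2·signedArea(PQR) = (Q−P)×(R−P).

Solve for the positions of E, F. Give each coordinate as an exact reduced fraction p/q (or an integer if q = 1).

1. E_x = 35/6  [line 4·x + -23/2·y + -54 = 0 ∩ |EA|² = 24917/144]
2. E_y = -8/3  [line 4·x + -23/2·y + -54 = 0 ∩ |EA|² = 24917/144]
   → E = (35/6, -8/3)
3. F_x = 17/18  [F is the centroid of △GED]
4. F_y = -38/9  [F is the centroid of △GED]
   → F = (17/18, -38/9)

E = (35/6, -8/3)
F = (17/18, -38/9)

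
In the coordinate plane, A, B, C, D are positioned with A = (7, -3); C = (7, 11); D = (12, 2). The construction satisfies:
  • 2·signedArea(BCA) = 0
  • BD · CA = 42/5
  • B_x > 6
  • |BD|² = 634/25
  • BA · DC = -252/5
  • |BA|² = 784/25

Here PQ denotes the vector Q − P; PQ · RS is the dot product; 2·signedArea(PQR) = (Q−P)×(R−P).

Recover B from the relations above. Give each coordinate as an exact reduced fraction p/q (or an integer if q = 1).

B = (7, 13/5)

1. B_x = 7  [2·signedArea(BCA) = 0 ∩ BA · DC = -252/5]
2. B_y = 13/5  [2·signedArea(BCA) = 0 ∩ BA · DC = -252/5]
   → B = (7, 13/5)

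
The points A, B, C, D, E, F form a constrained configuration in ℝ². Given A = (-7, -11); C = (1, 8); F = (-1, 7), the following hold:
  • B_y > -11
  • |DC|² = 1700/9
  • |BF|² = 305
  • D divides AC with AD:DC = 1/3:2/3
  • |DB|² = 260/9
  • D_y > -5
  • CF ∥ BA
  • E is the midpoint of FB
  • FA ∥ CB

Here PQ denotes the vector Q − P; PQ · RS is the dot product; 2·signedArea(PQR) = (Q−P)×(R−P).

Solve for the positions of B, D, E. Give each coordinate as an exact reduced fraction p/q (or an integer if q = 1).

B = (-5, -10)
D = (-13/3, -14/3)
E = (-3, -3/2)

1. B_x = -5  [CF ∥ BA ∩ FA ∥ CB]
2. B_y = -10  [CF ∥ BA ∩ FA ∥ CB]
   → B = (-5, -10)
3. D_x = -13/3  [D divides AC with AD:DC = 1/3:2/3]
4. D_y = -14/3  [D divides AC with AD:DC = 1/3:2/3]
   → D = (-13/3, -14/3)
5. E_x = -3  [E is the midpoint of FB]
6. E_y = -3/2  [E is the midpoint of FB]
   → E = (-3, -3/2)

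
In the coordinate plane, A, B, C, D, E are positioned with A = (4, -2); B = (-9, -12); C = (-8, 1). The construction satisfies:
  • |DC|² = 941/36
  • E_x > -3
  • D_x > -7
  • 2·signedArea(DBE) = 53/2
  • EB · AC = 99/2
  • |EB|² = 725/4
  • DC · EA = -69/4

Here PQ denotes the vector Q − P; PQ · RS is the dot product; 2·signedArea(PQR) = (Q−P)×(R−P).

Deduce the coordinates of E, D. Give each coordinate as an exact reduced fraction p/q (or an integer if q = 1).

D = (-19/3, -23/6)
E = (-2, -1/2)

1. E_x = -2  [line 12·x + -3·y + 45/2 = 0 ∩ |EB|² = 725/4]
2. E_y = -1/2  [line 12·x + -3·y + 45/2 = 0 ∩ |EB|² = 725/4]
   → E = (-2, -1/2)
3. D_x = -19/3  [2·signedArea(DBE) = 53/2 ∩ DC · EA = -69/4]
4. D_y = -23/6  [2·signedArea(DBE) = 53/2 ∩ DC · EA = -69/4]
   → D = (-19/3, -23/6)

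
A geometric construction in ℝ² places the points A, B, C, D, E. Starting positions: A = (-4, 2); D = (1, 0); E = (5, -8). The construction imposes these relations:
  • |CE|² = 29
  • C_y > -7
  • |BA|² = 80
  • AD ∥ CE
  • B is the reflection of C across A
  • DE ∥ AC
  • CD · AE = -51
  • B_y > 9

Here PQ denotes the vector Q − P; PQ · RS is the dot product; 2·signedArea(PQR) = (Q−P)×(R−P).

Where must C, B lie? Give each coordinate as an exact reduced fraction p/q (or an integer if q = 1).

1. C_x = 0  [AD ∥ CE ∩ DE ∥ AC]
2. C_y = -6  [AD ∥ CE ∩ DE ∥ AC]
   → C = (0, -6)
3. B_x = -8  [B is the reflection of C across A]
4. B_y = 10  [B is the reflection of C across A]
   → B = (-8, 10)

B = (-8, 10)
C = (0, -6)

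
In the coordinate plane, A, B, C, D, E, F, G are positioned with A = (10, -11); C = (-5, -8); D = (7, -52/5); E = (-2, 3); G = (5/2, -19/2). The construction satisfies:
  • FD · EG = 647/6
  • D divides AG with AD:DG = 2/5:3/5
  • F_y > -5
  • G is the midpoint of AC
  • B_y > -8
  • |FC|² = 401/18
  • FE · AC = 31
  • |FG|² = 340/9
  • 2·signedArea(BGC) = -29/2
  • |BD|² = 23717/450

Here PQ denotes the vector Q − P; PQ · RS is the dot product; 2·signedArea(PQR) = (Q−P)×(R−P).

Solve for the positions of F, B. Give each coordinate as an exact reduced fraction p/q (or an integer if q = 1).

B = (1/2, -43/6)
F = (-3/2, -29/6)

1. F_x = -3/2  [FD · EG = 647/6 ∩ FE · AC = 31]
2. F_y = -29/6  [FD · EG = 647/6 ∩ FE · AC = 31]
   → F = (-3/2, -29/6)
3. B_x = 1/2  [line -3/2·x + -15/2·y + -53 = 0 ∩ |BD|² = 23717/450]
4. B_y = -43/6  [line -3/2·x + -15/2·y + -53 = 0 ∩ |BD|² = 23717/450]
   → B = (1/2, -43/6)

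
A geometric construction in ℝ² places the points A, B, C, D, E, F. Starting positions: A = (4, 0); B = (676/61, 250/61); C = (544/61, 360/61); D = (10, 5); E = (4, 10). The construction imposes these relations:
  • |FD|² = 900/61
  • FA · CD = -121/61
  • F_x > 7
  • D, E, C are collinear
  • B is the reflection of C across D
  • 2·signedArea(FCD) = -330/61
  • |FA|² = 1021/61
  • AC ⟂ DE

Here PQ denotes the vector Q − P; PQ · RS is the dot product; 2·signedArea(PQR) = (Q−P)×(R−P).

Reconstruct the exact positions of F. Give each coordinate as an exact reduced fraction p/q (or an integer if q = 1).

F = (460/61, 125/61)

1. F_x = 460/61  [2·signedArea(FCD) = -330/61 ∩ FA · CD = -121/61]
2. F_y = 125/61  [2·signedArea(FCD) = -330/61 ∩ FA · CD = -121/61]
   → F = (460/61, 125/61)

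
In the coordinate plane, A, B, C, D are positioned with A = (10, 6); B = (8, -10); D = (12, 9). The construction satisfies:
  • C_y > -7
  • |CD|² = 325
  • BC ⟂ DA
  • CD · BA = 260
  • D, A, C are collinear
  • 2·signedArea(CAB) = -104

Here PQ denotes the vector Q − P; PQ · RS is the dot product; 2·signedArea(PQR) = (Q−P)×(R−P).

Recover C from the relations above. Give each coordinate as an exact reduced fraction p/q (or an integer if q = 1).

1. C_x = 2  [D, A, C are collinear ∩ BC ⟂ DA]
2. C_y = -6  [D, A, C are collinear ∩ BC ⟂ DA]
   → C = (2, -6)

C = (2, -6)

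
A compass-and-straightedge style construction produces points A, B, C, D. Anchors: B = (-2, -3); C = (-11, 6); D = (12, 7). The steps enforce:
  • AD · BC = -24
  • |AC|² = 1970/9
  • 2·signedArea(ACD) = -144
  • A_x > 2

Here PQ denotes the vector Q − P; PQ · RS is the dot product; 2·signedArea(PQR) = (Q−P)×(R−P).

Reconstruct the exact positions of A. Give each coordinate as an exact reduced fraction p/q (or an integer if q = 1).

A = (8/3, 1/3)

1. A_x = 8/3  [AD · BC = -24 ∩ 2·signedArea(ACD) = -144]
2. A_y = 1/3  [AD · BC = -24 ∩ 2·signedArea(ACD) = -144]
   → A = (8/3, 1/3)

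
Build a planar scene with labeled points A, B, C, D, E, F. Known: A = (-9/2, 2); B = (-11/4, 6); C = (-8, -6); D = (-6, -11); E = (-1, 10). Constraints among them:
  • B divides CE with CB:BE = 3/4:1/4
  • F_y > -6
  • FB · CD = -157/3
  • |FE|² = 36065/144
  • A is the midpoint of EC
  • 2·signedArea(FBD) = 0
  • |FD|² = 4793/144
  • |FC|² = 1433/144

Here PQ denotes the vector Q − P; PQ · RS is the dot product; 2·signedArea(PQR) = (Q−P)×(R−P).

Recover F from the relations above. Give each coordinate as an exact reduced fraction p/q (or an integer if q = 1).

F = (-59/12, -16/3)

1. F_x = -59/12  [2·signedArea(FBD) = 0 ∩ FB · CD = -157/3]
2. F_y = -16/3  [2·signedArea(FBD) = 0 ∩ FB · CD = -157/3]
   → F = (-59/12, -16/3)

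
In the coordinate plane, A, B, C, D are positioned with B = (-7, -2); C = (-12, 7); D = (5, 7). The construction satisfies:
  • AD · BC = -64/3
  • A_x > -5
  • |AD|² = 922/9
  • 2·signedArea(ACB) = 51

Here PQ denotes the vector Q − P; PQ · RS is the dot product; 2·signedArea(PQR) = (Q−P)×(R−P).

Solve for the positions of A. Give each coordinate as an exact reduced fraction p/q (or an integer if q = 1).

1. A_x = -14/3  [AD · BC = -64/3 ∩ 2·signedArea(ACB) = 51]
2. A_y = 4  [AD · BC = -64/3 ∩ 2·signedArea(ACB) = 51]
   → A = (-14/3, 4)

A = (-14/3, 4)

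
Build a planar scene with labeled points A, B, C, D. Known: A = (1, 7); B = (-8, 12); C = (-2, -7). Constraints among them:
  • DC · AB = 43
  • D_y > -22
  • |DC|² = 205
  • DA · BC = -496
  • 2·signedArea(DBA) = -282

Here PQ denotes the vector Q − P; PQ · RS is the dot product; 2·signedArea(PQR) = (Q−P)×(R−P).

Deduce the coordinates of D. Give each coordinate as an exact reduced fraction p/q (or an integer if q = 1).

1. D_x = -5  [2·signedArea(DBA) = -282 ∩ DC · AB = 43]
2. D_y = -21  [2·signedArea(DBA) = -282 ∩ DC · AB = 43]
   → D = (-5, -21)

D = (-5, -21)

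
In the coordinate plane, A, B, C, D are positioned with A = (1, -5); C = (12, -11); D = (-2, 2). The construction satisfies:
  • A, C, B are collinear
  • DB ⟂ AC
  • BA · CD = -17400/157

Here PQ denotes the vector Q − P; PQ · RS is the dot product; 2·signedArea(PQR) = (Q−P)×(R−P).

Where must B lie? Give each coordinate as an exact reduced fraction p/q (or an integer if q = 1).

B = (-668/157, -335/157)

1. B_x = -668/157  [A, C, B are collinear ∩ DB ⟂ AC]
2. B_y = -335/157  [A, C, B are collinear ∩ DB ⟂ AC]
   → B = (-668/157, -335/157)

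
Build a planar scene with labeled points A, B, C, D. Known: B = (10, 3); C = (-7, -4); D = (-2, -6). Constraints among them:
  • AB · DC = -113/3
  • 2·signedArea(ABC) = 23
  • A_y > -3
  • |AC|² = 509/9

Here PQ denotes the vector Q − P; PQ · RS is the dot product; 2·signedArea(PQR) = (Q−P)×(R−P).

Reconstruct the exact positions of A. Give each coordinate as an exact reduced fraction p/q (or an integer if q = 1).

1. A_x = 1/3  [2·signedArea(ABC) = 23 ∩ AB · DC = -113/3]
2. A_y = -7/3  [2·signedArea(ABC) = 23 ∩ AB · DC = -113/3]
   → A = (1/3, -7/3)

A = (1/3, -7/3)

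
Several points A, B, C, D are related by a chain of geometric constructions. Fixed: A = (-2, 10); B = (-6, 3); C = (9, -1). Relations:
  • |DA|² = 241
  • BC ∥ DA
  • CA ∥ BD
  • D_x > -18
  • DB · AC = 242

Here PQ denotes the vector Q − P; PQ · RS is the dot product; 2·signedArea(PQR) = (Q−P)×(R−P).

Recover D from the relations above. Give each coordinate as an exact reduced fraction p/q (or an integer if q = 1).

D = (-17, 14)

1. D_x = -17  [BC ∥ DA ∩ CA ∥ BD]
2. D_y = 14  [BC ∥ DA ∩ CA ∥ BD]
   → D = (-17, 14)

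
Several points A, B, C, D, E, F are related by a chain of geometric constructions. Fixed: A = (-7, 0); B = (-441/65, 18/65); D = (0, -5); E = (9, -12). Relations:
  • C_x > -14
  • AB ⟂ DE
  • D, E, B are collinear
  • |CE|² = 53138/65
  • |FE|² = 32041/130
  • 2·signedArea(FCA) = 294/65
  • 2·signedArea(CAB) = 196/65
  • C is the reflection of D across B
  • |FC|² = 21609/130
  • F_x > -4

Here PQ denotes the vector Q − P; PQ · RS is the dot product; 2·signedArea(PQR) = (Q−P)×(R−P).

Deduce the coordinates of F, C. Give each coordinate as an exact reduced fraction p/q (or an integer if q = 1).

1. C_x = -882/65  [C is the reflection of D across B]
2. C_y = 361/65  [C is the reflection of D across B]
   → C = (-882/65, 361/65)
3. F_x = -441/130  [line 361/65·x + 427/65·y + 2233/65 = 0 ∩ |FC|² = 21609/130]
4. F_y = -307/130  [line 361/65·x + 427/65·y + 2233/65 = 0 ∩ |FC|² = 21609/130]
   → F = (-441/130, -307/130)

C = (-882/65, 361/65)
F = (-441/130, -307/130)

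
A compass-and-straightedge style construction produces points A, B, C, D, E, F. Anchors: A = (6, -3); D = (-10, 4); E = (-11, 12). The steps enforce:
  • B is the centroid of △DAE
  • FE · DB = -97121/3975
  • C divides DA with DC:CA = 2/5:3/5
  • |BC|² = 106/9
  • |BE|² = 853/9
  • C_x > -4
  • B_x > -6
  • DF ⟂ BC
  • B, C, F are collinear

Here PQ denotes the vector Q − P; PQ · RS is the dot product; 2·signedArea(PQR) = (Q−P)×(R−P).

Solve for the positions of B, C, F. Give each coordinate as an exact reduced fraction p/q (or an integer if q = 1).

B = (-5, 13/3)
C = (-18/5, 6/5)
F = (-7563/1325, 7841/1325)

1. B_x = -5  [B is the centroid of △DAE]
2. B_y = 13/3  [B is the centroid of △DAE]
   → B = (-5, 13/3)
3. C_x = -18/5  [C divides DA with DC:CA = 2/5:3/5]
4. C_y = 6/5  [C divides DA with DC:CA = 2/5:3/5]
   → C = (-18/5, 6/5)
5. F_x = -7563/1325  [B, C, F are collinear ∩ DF ⟂ BC]
6. F_y = 7841/1325  [B, C, F are collinear ∩ DF ⟂ BC]
   → F = (-7563/1325, 7841/1325)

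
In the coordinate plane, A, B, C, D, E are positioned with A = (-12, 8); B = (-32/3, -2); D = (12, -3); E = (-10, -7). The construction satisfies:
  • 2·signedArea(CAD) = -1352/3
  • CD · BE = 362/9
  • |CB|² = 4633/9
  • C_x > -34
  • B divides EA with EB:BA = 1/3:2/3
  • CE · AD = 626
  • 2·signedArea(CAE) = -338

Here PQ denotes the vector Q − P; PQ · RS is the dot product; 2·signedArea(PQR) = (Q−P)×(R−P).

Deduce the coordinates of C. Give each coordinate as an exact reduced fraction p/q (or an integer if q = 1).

C = (-100/3, -1)

1. C_x = -100/3  [2·signedArea(CAD) = -1352/3 ∩ 2·signedArea(CAE) = -338]
2. C_y = -1  [2·signedArea(CAD) = -1352/3 ∩ 2·signedArea(CAE) = -338]
   → C = (-100/3, -1)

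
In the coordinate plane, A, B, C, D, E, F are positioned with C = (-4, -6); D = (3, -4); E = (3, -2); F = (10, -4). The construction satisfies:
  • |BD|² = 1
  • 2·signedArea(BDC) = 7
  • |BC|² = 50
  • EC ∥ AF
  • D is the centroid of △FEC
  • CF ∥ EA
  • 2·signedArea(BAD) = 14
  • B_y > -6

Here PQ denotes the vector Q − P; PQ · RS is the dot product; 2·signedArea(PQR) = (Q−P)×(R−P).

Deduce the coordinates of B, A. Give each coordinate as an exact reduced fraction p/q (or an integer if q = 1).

1. B_x = 3  [line 2·x + -7·y + -41 = 0 ∩ |BC|² = 50]
2. B_y = -5  [line 2·x + -7·y + -41 = 0 ∩ |BC|² = 50]
   → B = (3, -5)
3. A_x = 17  [EC ∥ AF ∩ CF ∥ EA]
4. A_y = 0  [EC ∥ AF ∩ CF ∥ EA]
   → A = (17, 0)

A = (17, 0)
B = (3, -5)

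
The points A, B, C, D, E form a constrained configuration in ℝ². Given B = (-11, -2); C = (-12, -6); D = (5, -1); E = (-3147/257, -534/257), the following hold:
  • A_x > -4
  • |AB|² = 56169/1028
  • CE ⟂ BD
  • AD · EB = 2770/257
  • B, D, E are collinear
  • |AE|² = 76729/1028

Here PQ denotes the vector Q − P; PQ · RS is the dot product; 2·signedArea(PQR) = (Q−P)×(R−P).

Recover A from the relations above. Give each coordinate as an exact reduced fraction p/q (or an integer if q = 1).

1. A_x = -931/257  [line -320/257·x + -20/257·y + -1190/257 = 0 ∩ |AE|² = 76729/1028]
2. A_y = -791/514  [line -320/257·x + -20/257·y + -1190/257 = 0 ∩ |AE|² = 76729/1028]
   → A = (-931/257, -791/514)

A = (-931/257, -791/514)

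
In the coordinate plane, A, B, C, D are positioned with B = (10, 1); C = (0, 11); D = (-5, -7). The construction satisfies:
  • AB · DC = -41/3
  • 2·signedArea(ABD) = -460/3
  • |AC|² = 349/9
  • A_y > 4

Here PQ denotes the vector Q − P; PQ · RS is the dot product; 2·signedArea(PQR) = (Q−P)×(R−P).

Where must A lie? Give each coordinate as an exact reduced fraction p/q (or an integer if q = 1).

A = (-5/3, 5)

1. A_x = -5/3  [AB · DC = -41/3 ∩ 2·signedArea(ABD) = -460/3]
2. A_y = 5  [AB · DC = -41/3 ∩ 2·signedArea(ABD) = -460/3]
   → A = (-5/3, 5)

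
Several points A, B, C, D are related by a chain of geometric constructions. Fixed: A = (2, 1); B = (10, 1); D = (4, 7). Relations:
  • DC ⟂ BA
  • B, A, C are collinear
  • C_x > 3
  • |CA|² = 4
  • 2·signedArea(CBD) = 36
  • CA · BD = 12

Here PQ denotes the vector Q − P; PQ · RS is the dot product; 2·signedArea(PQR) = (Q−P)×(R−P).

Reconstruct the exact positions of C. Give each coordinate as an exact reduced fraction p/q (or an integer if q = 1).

C = (4, 1)

1. C_x = 4  [B, A, C are collinear ∩ DC ⟂ BA]
2. C_y = 1  [B, A, C are collinear ∩ DC ⟂ BA]
   → C = (4, 1)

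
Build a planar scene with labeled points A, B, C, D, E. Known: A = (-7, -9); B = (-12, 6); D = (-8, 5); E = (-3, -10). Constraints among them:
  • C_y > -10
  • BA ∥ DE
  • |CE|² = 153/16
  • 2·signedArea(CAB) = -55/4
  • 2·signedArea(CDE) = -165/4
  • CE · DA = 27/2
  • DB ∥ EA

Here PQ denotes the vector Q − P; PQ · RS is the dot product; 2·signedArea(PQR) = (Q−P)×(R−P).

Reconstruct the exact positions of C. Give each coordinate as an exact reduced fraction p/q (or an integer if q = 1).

1. C_x = -6  [2·signedArea(CDE) = -165/4 ∩ CE · DA = 27/2]
2. C_y = -37/4  [2·signedArea(CDE) = -165/4 ∩ CE · DA = 27/2]
   → C = (-6, -37/4)

C = (-6, -37/4)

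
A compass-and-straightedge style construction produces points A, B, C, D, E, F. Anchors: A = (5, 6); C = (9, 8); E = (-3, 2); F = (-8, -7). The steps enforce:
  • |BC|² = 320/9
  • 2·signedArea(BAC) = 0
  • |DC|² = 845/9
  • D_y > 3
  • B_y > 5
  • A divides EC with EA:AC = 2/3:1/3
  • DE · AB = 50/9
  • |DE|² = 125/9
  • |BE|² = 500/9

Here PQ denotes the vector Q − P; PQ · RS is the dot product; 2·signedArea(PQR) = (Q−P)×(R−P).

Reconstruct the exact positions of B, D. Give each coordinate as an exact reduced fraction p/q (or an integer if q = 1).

1. B_x = 11/3  [line -2·x + 4·y + -14 = 0 ∩ |BE|² = 500/9]
2. B_y = 16/3  [line -2·x + 4·y + -14 = 0 ∩ |BE|² = 500/9]
   → B = (11/3, 16/3)
3. D_x = 1/3  [line 4/3·x + 2/3·y + -26/9 = 0 ∩ |DE|² = 125/9]
4. D_y = 11/3  [line 4/3·x + 2/3·y + -26/9 = 0 ∩ |DE|² = 125/9]
   → D = (1/3, 11/3)

B = (11/3, 16/3)
D = (1/3, 11/3)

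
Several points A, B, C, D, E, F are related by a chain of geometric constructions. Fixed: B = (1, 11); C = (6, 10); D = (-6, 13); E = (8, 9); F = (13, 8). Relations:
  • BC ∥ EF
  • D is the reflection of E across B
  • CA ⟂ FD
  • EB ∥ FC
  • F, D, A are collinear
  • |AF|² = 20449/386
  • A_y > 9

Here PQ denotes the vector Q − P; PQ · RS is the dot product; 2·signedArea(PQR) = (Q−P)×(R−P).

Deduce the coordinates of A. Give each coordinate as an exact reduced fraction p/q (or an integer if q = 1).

A = (2301/386, 3803/386)

1. A_x = 2301/386  [F, D, A are collinear ∩ CA ⟂ FD]
2. A_y = 3803/386  [F, D, A are collinear ∩ CA ⟂ FD]
   → A = (2301/386, 3803/386)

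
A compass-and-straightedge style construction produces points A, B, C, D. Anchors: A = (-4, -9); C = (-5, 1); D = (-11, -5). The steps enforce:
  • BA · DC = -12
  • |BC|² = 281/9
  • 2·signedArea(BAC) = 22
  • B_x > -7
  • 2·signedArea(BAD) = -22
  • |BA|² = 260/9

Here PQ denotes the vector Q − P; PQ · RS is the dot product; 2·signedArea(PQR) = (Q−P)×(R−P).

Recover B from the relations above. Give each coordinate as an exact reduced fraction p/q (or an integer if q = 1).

1. B_x = -20/3  [2·signedArea(BAD) = -22 ∩ BA · DC = -12]
2. B_y = -13/3  [2·signedArea(BAD) = -22 ∩ BA · DC = -12]
   → B = (-20/3, -13/3)

B = (-20/3, -13/3)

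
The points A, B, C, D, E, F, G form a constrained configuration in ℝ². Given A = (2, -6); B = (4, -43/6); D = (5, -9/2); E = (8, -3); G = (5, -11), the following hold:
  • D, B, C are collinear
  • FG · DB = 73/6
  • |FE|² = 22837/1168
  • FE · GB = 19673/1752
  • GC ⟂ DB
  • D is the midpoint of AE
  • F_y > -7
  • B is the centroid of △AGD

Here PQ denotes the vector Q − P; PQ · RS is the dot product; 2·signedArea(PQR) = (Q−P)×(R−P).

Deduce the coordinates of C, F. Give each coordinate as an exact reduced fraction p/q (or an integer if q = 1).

C = (209/73, -1489/146)
F = (793/146, -1927/292)

1. C_x = 209/73  [D, B, C are collinear ∩ GC ⟂ DB]
2. C_y = -1489/146  [D, B, C are collinear ∩ GC ⟂ DB]
   → C = (209/73, -1489/146)
3. F_x = 793/146  [FE · GB = 19673/1752 ∩ FG · DB = 73/6]
4. F_y = -1927/292  [FE · GB = 19673/1752 ∩ FG · DB = 73/6]
   → F = (793/146, -1927/292)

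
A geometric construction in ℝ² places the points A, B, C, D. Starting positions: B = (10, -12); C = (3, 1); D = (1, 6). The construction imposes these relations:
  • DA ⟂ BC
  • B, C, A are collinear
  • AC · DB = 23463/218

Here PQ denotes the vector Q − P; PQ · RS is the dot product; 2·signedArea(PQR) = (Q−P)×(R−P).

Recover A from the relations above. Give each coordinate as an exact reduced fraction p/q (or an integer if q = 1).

1. A_x = 101/218  [B, C, A are collinear ∩ DA ⟂ BC]
2. A_y = 1245/218  [B, C, A are collinear ∩ DA ⟂ BC]
   → A = (101/218, 1245/218)

A = (101/218, 1245/218)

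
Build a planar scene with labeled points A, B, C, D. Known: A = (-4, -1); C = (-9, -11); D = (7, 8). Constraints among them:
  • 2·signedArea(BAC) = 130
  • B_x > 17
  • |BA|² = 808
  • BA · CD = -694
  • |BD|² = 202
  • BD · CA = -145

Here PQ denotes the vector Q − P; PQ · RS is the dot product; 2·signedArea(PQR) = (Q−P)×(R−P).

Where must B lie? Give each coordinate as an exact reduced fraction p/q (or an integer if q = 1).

B = (18, 17)

1. B_x = 18  [BD · CA = -145 ∩ 2·signedArea(BAC) = 130]
2. B_y = 17  [BD · CA = -145 ∩ 2·signedArea(BAC) = 130]
   → B = (18, 17)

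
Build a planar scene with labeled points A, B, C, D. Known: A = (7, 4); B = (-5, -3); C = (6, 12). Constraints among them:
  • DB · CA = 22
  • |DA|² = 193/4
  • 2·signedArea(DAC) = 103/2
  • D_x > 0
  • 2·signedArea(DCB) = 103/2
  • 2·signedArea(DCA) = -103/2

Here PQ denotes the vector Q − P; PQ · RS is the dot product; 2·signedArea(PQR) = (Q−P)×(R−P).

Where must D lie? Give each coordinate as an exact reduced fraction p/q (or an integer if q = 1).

D = (1, 1/2)

1. D_x = 1  [2·signedArea(DCB) = 103/2 ∩ 2·signedArea(DCA) = -103/2]
2. D_y = 1/2  [2·signedArea(DCB) = 103/2 ∩ 2·signedArea(DCA) = -103/2]
   → D = (1, 1/2)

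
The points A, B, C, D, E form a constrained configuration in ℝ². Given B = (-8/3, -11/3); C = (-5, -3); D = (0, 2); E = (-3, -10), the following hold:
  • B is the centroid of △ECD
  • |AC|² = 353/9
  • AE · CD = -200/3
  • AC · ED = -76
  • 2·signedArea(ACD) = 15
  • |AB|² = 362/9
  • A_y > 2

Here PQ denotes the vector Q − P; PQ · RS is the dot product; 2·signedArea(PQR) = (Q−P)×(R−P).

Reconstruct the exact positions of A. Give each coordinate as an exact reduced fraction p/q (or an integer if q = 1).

A = (-7/3, 8/3)

1. A_x = -7/3  [AE · CD = -200/3 ∩ AC · ED = -76]
2. A_y = 8/3  [AE · CD = -200/3 ∩ AC · ED = -76]
   → A = (-7/3, 8/3)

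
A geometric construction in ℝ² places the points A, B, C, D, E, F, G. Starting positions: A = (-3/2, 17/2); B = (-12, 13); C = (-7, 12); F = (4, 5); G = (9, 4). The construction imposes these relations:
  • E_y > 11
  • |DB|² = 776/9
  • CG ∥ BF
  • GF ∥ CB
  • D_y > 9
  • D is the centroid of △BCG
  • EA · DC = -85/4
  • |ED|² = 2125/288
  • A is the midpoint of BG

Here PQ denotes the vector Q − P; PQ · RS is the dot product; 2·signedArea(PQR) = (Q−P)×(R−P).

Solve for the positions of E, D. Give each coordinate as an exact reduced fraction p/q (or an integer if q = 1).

D = (-10/3, 29/3)
E = (-45/8, 89/8)

1. D_x = -10/3  [D is the centroid of △BCG]
2. D_y = 29/3  [D is the centroid of △BCG]
   → D = (-10/3, 29/3)
3. E_x = -45/8  [line 11/3·x + -7/3·y + 559/12 = 0 ∩ |ED|² = 2125/288]
4. E_y = 89/8  [line 11/3·x + -7/3·y + 559/12 = 0 ∩ |ED|² = 2125/288]
   → E = (-45/8, 89/8)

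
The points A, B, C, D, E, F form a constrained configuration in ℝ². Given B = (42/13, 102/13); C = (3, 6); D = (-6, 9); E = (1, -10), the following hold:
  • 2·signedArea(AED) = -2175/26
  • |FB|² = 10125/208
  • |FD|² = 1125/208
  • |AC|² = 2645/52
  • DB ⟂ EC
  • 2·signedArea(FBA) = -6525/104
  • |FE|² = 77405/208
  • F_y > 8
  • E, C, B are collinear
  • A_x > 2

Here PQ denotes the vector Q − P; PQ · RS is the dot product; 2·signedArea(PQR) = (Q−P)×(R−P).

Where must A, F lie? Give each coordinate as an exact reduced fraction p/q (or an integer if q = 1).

1. A_x = 55/26  [line -19·x + -7·y + 849/26 = 0 ∩ |AC|² = 2645/52]
2. A_y = -14/13  [line -19·x + -7·y + 849/26 = 0 ∩ |AC|² = 2645/52]
   → A = (55/26, -14/13)
3. F_x = -48/13  [line 116/13·x + -29/26·y + 4437/104 = 0 ∩ |FE|² = 77405/208]
4. F_y = 453/52  [line 116/13·x + -29/26·y + 4437/104 = 0 ∩ |FE|² = 77405/208]
   → F = (-48/13, 453/52)

A = (55/26, -14/13)
F = (-48/13, 453/52)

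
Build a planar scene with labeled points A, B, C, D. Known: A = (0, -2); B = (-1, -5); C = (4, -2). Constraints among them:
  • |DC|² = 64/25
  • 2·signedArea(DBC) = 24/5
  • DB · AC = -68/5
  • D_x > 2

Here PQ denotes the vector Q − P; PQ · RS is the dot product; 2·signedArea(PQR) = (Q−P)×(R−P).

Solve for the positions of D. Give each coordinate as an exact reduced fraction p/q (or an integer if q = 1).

D = (12/5, -2)

1. D_x = 12/5  [DB · AC = -68/5 ∩ 2·signedArea(DBC) = 24/5]
2. D_y = -2  [DB · AC = -68/5 ∩ 2·signedArea(DBC) = 24/5]
   → D = (12/5, -2)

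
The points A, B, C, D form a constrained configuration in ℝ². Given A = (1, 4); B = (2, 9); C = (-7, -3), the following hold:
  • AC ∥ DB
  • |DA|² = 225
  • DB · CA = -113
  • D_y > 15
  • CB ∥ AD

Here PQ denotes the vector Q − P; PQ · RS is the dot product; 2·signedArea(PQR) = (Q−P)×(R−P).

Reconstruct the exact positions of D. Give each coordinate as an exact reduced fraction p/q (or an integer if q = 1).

1. D_x = 10  [AC ∥ DB ∩ CB ∥ AD]
2. D_y = 16  [AC ∥ DB ∩ CB ∥ AD]
   → D = (10, 16)

D = (10, 16)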